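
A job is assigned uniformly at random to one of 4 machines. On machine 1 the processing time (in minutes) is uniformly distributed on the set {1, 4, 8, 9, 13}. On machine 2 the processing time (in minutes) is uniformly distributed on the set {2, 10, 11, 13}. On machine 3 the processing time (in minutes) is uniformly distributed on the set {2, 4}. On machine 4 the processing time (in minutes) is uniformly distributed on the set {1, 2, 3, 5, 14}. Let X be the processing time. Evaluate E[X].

6

E[X | machine 1] = (1+4+8+9+13)/5 = 7.
E[X | machine 2] = (2+10+11+13)/4 = 9.
E[X | machine 3] = (2+4)/2 = 3.
E[X | machine 4] = (1+2+3+5+14)/5 = 5.
By the law of total expectation,
E[X] = (1/4)·(7) + (1/4)·(9) + (1/4)·(3) + (1/4)·(5) = 6.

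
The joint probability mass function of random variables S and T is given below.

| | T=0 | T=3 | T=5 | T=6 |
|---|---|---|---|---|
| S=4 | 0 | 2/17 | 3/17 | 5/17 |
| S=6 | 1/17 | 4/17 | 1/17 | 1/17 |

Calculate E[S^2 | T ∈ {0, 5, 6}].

236/11

P(T ∈ {0, 5, 6}) = 11/17.
Σ S^2·P over the event = 16·(3/17) + 16·(5/17) + 36·(1/17) + 36·(1/17) + 36·(1/17) = 236/17.
E[S^2 | T ∈ {0, 5, 6}] = (236/17) / (11/17) = 236/11.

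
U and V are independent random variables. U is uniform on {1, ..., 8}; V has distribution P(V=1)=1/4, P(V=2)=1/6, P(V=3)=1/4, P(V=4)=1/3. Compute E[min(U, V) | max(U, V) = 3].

25/14

P(max(U, V) = 3) = 7/48.
Summing min(U,V)·P(x,y) over outcomes with max(U, V) = 3 gives 25/96.
E[min(U, V) | max(U, V) = 3] = (25/96) / (7/48) = 25/14.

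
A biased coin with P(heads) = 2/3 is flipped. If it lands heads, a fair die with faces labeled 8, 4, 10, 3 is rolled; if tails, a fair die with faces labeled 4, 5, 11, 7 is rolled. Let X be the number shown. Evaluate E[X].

77/12

E[X | heads] = (8+4+10+3)/4 = 25/4.
E[X | tails] = (4+5+11+7)/4 = 27/4.
E[X] = (2/3)·(25/4) + (1/3)·(27/4) = 77/12.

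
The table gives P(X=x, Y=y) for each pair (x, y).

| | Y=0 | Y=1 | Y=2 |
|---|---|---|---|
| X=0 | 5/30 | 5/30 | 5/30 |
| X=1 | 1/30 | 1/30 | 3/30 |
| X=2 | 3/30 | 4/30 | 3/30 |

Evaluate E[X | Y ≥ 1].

P(Y ≥ 1) = 7/10.
Σ X·P over the event = 0·(5/30) + 0·(5/30) + 1·(1/30) + 1·(3/30) + 2·(4/30) + 2·(3/30) = 3/5.
E[X | Y ≥ 1] = (3/5) / (7/10) = 6/7.

6/7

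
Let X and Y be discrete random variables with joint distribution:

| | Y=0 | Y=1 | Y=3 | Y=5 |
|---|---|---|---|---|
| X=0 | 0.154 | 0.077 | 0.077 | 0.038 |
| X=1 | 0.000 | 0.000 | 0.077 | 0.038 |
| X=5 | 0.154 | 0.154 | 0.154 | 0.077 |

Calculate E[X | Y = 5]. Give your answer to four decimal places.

P(Y = 5) = 0.153.
Σ X·P over the event = 0·(0.038) + 1·(0.038) + 5·(0.077) = 0.423.
E[X | Y = 5] = (0.423) / (0.153) = 2.7647.

2.7647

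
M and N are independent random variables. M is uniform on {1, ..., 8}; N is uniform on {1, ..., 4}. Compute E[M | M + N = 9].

13/2

Outcomes with M + N = 9: (5,4), (6,3), (7,2), (8,1), each with probability 1/32.
E[M | M + N = 9] = (5 + 6 + 7 + 8) / 4 = 13/2.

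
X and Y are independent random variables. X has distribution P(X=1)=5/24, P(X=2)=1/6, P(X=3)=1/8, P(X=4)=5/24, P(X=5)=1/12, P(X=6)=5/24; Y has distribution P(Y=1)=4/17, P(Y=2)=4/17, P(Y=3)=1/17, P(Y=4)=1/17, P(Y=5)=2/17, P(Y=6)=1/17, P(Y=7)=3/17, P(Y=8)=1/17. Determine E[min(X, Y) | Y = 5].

P(Y = 5) = 2/17.
Summing min(X,Y)·P(x,y) over outcomes with Y = 5 gives 77/204.
E[min(X, Y) | Y = 5] = (77/204) / (2/17) = 77/24.

77/24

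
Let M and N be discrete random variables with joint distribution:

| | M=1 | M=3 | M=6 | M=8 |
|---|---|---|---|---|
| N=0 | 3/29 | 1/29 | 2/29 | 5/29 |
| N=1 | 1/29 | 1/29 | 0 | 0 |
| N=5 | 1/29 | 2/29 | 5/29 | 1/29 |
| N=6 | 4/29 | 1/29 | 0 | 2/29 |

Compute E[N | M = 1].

10/3

P(M = 1) = 9/29.
Σ N·P over the event = 0·(3/29) + 1·(1/29) + 5·(1/29) + 6·(4/29) = 30/29.
E[N | M = 1] = (30/29) / (9/29) = 10/3.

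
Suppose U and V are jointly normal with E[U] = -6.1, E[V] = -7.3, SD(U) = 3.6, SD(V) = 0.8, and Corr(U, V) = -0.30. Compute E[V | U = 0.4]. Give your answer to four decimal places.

-7.7333

E[V | U=x] = μ_V + ρ(σ_V/σ_U)(x − μ_U) for jointly normal variables.
E[V | U=0.4] = -7.3 + (-0.30)·(0.8/3.6)·(0.4 − (-6.1)) = -7.3 + (-0.066667)·(6.5) = -7.7333.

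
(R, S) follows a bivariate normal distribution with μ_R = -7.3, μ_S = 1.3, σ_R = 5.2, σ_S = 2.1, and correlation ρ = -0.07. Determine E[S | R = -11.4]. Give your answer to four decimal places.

1.4159

For a bivariate normal, E[S | R=x] = μ_S + ρ·(σ_S/σ_R)·(x − μ_R).
E[S | R=-11.4] = 1.3 + (-0.07)·(2.1/5.2)·(-11.4 − (-7.3)) = 1.3 + (-0.028269)·(-4.1) = 1.4159.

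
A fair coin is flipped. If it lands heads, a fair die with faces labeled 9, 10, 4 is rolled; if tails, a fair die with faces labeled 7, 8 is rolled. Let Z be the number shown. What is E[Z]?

91/12

E[Z | heads] = (9+10+4)/3 = 23/3.
E[Z | tails] = (7+8)/2 = 15/2.
E[Z] = (1/2)·(23/3) + (1/2)·(15/2) = 91/12.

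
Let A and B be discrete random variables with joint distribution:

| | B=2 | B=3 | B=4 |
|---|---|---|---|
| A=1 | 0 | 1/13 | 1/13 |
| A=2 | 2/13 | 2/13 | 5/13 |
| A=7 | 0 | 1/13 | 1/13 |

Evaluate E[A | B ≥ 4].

18/7

P(B ≥ 4) = 7/13.
Σ A·P over the event = 1·(1/13) + 2·(5/13) + 7·(1/13) = 18/13.
E[A | B ≥ 4] = (18/13) / (7/13) = 18/7.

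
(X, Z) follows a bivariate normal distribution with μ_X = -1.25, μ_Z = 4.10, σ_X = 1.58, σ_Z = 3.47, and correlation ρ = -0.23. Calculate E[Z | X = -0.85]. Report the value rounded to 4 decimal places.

E[Z | X=x] = μ_Z + ρ(σ_Z/σ_X)(x − μ_X) for jointly normal variables.
E[Z | X=-0.85] = 4.10 + (-0.23)·(3.47/1.58)·(-0.85 − (-1.25)) = 4.10 + (-0.50513)·(0.4) = 3.8979.

3.8979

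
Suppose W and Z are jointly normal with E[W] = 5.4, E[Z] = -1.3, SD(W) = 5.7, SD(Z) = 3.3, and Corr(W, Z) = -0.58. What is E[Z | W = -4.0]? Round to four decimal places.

E[Z | W=x] = μ_Z + ρ(σ_Z/σ_W)(x − μ_W) for jointly normal variables.
E[Z | W=-4.0] = -1.3 + (-0.58)·(3.3/5.7)·(-4.0 − (5.4)) = -1.3 + (-0.33579)·(-9.4) = 1.8564.

1.8564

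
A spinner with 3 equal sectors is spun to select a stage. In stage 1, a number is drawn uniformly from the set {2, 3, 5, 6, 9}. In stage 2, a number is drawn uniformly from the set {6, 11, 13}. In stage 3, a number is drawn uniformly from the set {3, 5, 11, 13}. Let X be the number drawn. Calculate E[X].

E[X | stage 1] = (2+3+5+6+9)/5 = 5.
E[X | stage 2] = (6+11+13)/3 = 10.
E[X | stage 3] = (3+5+11+13)/4 = 8.
By the law of total expectation,
E[X] = (1/3)·(5) + (1/3)·(10) + (1/3)·(8) = 23/3.

23/3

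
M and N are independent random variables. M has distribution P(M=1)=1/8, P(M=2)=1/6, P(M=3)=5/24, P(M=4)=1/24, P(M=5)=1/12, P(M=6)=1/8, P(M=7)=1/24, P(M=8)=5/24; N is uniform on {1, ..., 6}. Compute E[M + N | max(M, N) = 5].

P(max(M, N) = 5) = 23/144.
Summing (M+N)·P(x,y) over outcomes with max(M, N) = 5 gives 175/144.
E[M + N | max(M, N) = 5] = (175/144) / (23/144) = 175/23.

175/23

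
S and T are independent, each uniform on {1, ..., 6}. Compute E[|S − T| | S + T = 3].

Outcomes with S + T = 3: (1,2), (2,1), each with probability 1/36.
E[|S − T| | S + T = 3] = (1 + 1) / 2 = 1.

1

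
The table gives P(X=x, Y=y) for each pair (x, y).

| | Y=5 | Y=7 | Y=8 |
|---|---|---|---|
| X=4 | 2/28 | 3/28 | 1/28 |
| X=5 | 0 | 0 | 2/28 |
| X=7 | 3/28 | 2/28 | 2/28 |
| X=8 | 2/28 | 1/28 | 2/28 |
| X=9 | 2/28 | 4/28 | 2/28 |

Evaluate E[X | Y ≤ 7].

P(Y ≤ 7) = 19/28.
Summing X·P(X=x,Y=y) over the conditioning event gives 19/4.
E[X | Y ≤ 7] = (19/4) / (19/28) = 7.

7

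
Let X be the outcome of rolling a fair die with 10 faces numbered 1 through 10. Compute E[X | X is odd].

Given X is odd, X is equally likely to be any of {1, 3, 5, 7, 9}.
E[X | X is odd] = (1 + 3 + 5 + 7 + 9) / 5 = 5.

5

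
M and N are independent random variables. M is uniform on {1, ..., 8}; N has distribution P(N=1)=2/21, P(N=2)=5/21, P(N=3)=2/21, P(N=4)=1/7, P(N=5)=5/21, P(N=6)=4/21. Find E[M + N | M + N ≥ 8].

P(M + N ≥ 8) = 25/42.
Summing (M+N)·P(x,y) over outcomes with M + N ≥ 8 gives 509/84.
E[M + N | M + N ≥ 8] = (509/84) / (25/42) = 509/50.

509/50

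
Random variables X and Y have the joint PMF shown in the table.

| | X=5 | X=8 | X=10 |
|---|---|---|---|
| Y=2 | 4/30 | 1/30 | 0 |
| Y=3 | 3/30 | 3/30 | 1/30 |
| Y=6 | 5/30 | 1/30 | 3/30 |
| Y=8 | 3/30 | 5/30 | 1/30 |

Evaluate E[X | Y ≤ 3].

77/12

P(Y ≤ 3) = 2/5.
Σ X·P over the event = 5·(4/30) + 5·(3/30) + 8·(1/30) + 8·(3/30) + 10·(1/30) = 77/30.
E[X | Y ≤ 3] = (77/30) / (2/5) = 77/12.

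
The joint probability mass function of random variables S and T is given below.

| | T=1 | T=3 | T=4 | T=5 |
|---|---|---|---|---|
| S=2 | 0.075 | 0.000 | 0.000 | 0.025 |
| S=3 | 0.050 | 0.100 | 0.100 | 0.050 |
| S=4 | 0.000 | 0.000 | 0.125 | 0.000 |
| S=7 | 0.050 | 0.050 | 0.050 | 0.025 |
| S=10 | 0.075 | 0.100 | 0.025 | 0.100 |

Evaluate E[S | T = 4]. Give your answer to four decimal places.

4.6667

P(T = 4) = 0.300.
Σ S·P over the event = 3·(0.100) + 4·(0.125) + 7·(0.050) + 10·(0.025) = 1.400.
E[S | T = 4] = (1.400) / (0.300) = 4.6667.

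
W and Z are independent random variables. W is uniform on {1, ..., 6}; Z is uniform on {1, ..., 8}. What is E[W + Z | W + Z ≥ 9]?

32/3

P(W + Z ≥ 9) = 7/16.
Summing (W+Z)·P(x,y) over outcomes with W + Z ≥ 9 gives 14/3.
E[W + Z | W + Z ≥ 9] = (14/3) / (7/16) = 32/3.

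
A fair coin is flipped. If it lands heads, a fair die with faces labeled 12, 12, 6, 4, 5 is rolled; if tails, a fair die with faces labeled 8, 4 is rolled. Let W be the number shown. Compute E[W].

E[W | heads] = (12+12+6+4+5)/5 = 39/5.
E[W | tails] = (8+4)/2 = 6.
E[W] = (1/2)·(39/5) + (1/2)·(6) = 69/10.

69/10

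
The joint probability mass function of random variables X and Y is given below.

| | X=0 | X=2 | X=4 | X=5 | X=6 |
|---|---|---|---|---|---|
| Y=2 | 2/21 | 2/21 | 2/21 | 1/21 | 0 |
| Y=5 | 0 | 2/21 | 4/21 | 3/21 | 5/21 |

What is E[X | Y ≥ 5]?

P(Y ≥ 5) = 2/3.
Σ X·P over the event = 2·(2/21) + 4·(4/21) + 5·(3/21) + 6·(5/21) = 65/21.
E[X | Y ≥ 5] = (65/21) / (2/3) = 65/14.

65/14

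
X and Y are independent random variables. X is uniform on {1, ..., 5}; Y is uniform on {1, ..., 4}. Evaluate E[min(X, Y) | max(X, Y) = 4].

Outcomes with max(X, Y) = 4: (1,4), (2,4), (3,4), (4,1), (4,2), (4,3), (4,4), each with probability 1/20.
E[min(X, Y) | max(X, Y) = 4] = (1 + 2 + 3 + 1 + 2 + 3 + 4) / 7 = 16/7.

16/7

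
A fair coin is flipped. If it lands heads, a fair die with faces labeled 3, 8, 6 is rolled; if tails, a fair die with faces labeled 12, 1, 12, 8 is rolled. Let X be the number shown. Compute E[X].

E[X | heads] = (3+8+6)/3 = 17/3.
E[X | tails] = (12+1+12+8)/4 = 33/4.
E[X] = (1/2)·(17/3) + (1/2)·(33/4) = 167/24.

167/24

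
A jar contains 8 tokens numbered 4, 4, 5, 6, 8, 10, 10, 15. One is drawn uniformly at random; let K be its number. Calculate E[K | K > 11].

P(K > 11) = 1/8.
Σ over the event: 15·1/8 = 15/8.
E[K | K > 11] = (15/8) / (1/8) = 15.

15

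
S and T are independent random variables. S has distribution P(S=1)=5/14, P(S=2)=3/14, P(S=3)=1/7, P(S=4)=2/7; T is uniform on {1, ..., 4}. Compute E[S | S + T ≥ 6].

66/19

P(S + T ≥ 6) = 19/56.
Summing S·P(x,y) over outcomes with S + T ≥ 6 gives 33/28.
E[S | S + T ≥ 6] = (33/28) / (19/56) = 66/19.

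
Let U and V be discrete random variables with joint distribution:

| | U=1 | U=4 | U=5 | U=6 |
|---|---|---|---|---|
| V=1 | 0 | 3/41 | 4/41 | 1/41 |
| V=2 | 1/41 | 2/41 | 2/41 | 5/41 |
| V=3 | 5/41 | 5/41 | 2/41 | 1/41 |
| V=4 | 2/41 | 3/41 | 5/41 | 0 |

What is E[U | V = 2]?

49/10

P(V = 2) = 10/41.
Summing U·P(U=x,V=y) over the conditioning event gives 49/41.
E[U | V = 2] = (49/41) / (10/41) = 49/10.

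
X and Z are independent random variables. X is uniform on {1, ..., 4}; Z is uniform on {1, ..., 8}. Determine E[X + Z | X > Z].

Outcomes with X > Z: (2,1), (3,1), (3,2), (4,1), (4,2), (4,3), each with probability 1/32.
E[X + Z | X > Z] = (3 + 4 + 5 + 5 + 6 + 7) / 6 = 5.

5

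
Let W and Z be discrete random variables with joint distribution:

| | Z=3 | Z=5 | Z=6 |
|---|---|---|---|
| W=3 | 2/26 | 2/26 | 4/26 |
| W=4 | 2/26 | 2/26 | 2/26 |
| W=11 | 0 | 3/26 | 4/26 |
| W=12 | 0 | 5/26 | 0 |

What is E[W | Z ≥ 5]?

171/22

P(Z ≥ 5) = 11/13.
Summing W·P(W=x,Z=y) over the conditioning event gives 171/26.
E[W | Z ≥ 5] = (171/26) / (11/13) = 171/22.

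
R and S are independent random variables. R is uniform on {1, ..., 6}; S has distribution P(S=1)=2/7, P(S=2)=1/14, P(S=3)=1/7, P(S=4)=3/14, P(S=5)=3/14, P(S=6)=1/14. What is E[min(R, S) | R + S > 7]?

121/31

P(R + S > 7) = 31/84.
Summing min(R,S)·P(x,y) over outcomes with R + S > 7 gives 121/84.
E[min(R, S) | R + S > 7] = (121/84) / (31/84) = 121/31.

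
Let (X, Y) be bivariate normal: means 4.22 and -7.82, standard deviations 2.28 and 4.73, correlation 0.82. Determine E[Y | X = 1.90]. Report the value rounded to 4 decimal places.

-11.7666

For a bivariate normal, E[Y | X=x] = μ_Y + ρ·(σ_Y/σ_X)·(x − μ_X).
E[Y | X=1.90] = -7.82 + (0.82)·(4.73/2.28)·(1.90 − (4.22)) = -7.82 + (1.7011)·(-2.32) = -11.7666.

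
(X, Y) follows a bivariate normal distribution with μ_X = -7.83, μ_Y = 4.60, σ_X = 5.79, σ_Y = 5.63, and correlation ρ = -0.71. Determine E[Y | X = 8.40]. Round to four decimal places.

The regression of Y on X has slope ρ·σ_Y/σ_X and passes through (μ_X, μ_Y).
E[Y | X=8.40] = 4.60 + (-0.71)·(5.63/5.79)·(8.40 − (-7.83)) = 4.60 + (-0.69038)·(16.23) = -6.6049.

-6.6049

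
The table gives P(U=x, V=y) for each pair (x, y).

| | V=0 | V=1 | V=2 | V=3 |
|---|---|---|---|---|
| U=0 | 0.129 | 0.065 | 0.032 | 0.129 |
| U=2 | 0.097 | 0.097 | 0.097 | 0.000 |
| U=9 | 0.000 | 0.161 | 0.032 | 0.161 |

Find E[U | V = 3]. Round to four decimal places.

P(V = 3) = 0.290.
Σ U·P over the event = 0·(0.129) + 9·(0.161) = 1.449.
E[U | V = 3] = (1.449) / (0.290) = 4.9966.

4.9966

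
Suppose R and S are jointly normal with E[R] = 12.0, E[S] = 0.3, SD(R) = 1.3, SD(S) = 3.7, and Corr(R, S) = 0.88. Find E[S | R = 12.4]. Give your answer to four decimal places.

The regression of S on R has slope ρ·σ_S/σ_R and passes through (μ_R, μ_S).
E[S | R=12.4] = 0.3 + (0.88)·(3.7/1.3)·(12.4 − (12.0)) = 0.3 + (2.5046)·(0.4) = 1.3018.

1.3018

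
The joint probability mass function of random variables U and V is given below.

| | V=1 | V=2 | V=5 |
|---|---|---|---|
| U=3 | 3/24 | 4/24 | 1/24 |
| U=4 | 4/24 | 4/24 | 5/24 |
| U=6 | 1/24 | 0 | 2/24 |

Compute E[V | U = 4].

37/13

P(U = 4) = 13/24.
Summing V·P(U=x,V=y) over the conditioning event gives 37/24.
E[V | U = 4] = (37/24) / (13/24) = 37/13.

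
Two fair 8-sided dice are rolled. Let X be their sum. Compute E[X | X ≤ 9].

P(X ≤ 9) = 9/16.
Σ over the event: 2·1/64 + 3·1/32 + 4·3/64 + 5·1/16 + 6·5/64 + 7·3/32 + 8·7/64 + 9·1/8 = 15/4.
E[X | X ≤ 9] = (15/4) / (9/16) = 20/3.

20/3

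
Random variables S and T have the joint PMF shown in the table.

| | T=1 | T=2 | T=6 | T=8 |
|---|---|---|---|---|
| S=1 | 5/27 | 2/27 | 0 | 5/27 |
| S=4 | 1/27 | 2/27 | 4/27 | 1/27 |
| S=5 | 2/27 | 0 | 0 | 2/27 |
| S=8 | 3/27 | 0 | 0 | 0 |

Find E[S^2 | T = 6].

16

P(T = 6) = 4/27.
Σ S^2·P over the event = 16·(4/27) = 64/27.
E[S^2 | T = 6] = (64/27) / (4/27) = 16.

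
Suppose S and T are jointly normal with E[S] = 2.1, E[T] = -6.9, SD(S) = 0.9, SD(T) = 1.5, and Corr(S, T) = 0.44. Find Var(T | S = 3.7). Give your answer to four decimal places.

Var(T | S=x) = (1 − ρ²)·σ_T².
Var(T | S=3.7) = (1.5)²·(1 − (0.44)²) = 2.25·0.8064 = 1.8144.

1.8144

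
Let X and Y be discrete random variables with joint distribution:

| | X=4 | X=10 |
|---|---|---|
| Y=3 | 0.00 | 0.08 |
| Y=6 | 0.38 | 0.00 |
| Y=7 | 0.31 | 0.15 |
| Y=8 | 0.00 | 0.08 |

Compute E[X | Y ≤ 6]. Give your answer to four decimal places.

5.0435

P(Y ≤ 6) = 0.46.
Σ X·P over the event = 4·(0.38) + 10·(0.08) = 2.32.
E[X | Y ≤ 6] = (2.32) / (0.46) = 5.0435.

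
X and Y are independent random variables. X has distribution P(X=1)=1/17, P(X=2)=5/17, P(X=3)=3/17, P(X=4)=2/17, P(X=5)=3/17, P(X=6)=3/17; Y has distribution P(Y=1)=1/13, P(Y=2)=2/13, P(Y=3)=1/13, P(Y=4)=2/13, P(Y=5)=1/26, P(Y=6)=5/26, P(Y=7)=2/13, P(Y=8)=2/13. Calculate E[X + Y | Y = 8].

197/17

P(Y = 8) = 2/13.
Summing (X+Y)·P(x,y) over outcomes with Y = 8 gives 394/221.
E[X + Y | Y = 8] = (394/221) / (2/13) = 197/17.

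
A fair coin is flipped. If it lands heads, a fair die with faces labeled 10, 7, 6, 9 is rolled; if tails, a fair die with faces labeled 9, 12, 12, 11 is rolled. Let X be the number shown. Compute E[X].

19/2

E[X | heads] = (10+7+6+9)/4 = 8.
E[X | tails] = (9+12+12+11)/4 = 11.
By the law of total expectation,
E[X] = (1/2)·(8) + (1/2)·(11) = 19/2.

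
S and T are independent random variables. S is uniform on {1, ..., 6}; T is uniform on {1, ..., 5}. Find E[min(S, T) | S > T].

P(S > T) = 1/2.
Summing min(S,T)·P(x,y) over outcomes with S > T gives 7/6.
E[min(S, T) | S > T] = (7/6) / (1/2) = 7/3.

7/3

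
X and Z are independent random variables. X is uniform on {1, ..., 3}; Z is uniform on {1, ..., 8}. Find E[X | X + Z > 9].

Outcomes with X + Z > 9: (2,8), (3,7), (3,8), each with probability 1/24.
E[X | X + Z > 9] = (2 + 3 + 3) / 3 = 8/3.

8/3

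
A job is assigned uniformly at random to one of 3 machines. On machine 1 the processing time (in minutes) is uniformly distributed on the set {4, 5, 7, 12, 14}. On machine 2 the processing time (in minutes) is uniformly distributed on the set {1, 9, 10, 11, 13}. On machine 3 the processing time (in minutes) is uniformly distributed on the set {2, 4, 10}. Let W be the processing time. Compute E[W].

E[W | machine 1] = (4+5+7+12+14)/5 = 42/5.
E[W | machine 2] = (1+9+10+11+13)/5 = 44/5.
E[W | machine 3] = (2+4+10)/3 = 16/3.
By the law of total expectation,
E[W] = (1/3)·(42/5) + (1/3)·(44/5) + (1/3)·(16/3) = 338/45.

338/45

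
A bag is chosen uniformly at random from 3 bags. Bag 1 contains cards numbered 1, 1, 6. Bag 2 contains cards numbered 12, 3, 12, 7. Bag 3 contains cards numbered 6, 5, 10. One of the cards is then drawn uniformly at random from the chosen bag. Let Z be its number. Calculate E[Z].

109/18

E[Z | bag 1] = (1+1+6)/3 = 8/3.
E[Z | bag 2] = (12+3+12+7)/4 = 17/2.
E[Z | bag 3] = (6+5+10)/3 = 7.
E[Z] = (1/3)·(8/3) + (1/3)·(17/2) + (1/3)·(7) = 109/18.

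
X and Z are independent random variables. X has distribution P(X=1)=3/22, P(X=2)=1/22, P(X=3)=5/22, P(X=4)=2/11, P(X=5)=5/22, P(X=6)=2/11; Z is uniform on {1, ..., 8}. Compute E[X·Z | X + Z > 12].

560/13

P(X + Z > 12) = 13/176.
Summing XZ·P(x,y) over outcomes with X + Z > 12 gives 35/11.
E[X·Z | X + Z > 12] = (35/11) / (13/176) = 560/13.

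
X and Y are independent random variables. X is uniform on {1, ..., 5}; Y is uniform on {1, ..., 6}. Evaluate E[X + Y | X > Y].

Outcomes with X > Y: (2,1), (3,1), (3,2), (4,1), (4,2), (4,3), (5,1), (5,2), (5,3), (5,4), each with probability 1/30.
E[X + Y | X > Y] = (3 + 4 + 5 + 5 + 6 + 7 + 6 + 7 + 8 + 9) / 10 = 6.

6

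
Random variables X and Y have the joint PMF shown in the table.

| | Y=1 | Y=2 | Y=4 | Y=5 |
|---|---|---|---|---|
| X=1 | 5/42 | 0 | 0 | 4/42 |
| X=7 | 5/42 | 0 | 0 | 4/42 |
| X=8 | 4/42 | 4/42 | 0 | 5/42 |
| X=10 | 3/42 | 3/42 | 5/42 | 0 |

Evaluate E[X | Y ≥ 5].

P(Y ≥ 5) = 13/42.
Σ X·P over the event = 1·(4/42) + 7·(4/42) + 8·(5/42) = 12/7.
E[X | Y ≥ 5] = (12/7) / (13/42) = 72/13.

72/13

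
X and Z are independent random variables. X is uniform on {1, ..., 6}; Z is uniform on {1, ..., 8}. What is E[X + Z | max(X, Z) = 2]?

10/3

Outcomes with max(X, Z) = 2: (1,2), (2,1), (2,2), each with probability 1/48.
E[X + Z | max(X, Z) = 2] = (3 + 3 + 4) / 3 = 10/3.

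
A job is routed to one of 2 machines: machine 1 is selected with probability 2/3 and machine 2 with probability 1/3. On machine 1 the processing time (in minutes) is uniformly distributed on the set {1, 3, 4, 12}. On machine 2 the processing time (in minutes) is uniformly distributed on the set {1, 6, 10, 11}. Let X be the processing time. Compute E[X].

17/3

E[X | machine 1] = (1+3+4+12)/4 = 5.
E[X | machine 2] = (1+6+10+11)/4 = 7.
By the law of total expectation,
E[X] = (2/3)·(5) + (1/3)·(7) = 17/3.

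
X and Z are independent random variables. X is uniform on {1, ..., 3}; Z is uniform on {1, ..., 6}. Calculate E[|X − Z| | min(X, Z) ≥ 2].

Outcomes with min(X, Z) ≥ 2: (2,2), (2,3), (2,4), (2,5), (2,6), (3,2), (3,3), (3,4), (3,5), (3,6), each with probability 1/18.
E[|X − Z| | min(X, Z) ≥ 2] = (0 + 1 + 2 + 3 + 4 + 1 + 0 + 1 + 2 + 3) / 10 = 17/10.

17/10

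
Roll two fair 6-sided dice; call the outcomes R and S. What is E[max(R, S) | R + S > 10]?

6

P(R + S > 10) = 1/12.
Summing max(R,S)·P(x,y) over outcomes with R + S > 10 gives 1/2.
E[max(R, S) | R + S > 10] = (1/2) / (1/12) = 6.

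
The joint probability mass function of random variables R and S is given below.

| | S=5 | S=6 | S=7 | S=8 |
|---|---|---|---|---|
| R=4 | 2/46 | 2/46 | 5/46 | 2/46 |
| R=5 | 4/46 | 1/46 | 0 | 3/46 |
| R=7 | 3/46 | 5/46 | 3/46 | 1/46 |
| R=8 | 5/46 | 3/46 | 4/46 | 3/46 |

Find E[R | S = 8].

6

P(S = 8) = 9/46.
Summing R·P(R=x,S=y) over the conditioning event gives 27/23.
E[R | S = 8] = (27/23) / (9/46) = 6.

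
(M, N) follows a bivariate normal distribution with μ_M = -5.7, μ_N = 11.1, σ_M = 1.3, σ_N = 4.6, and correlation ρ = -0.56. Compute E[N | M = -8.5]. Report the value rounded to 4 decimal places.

16.6483

The regression of N on M has slope ρ·σ_N/σ_M and passes through (μ_M, μ_N).
E[N | M=-8.5] = 11.1 + (-0.56)·(4.6/1.3)·(-8.5 − (-5.7)) = 11.1 + (-1.98154)·(-2.8) = 16.6483.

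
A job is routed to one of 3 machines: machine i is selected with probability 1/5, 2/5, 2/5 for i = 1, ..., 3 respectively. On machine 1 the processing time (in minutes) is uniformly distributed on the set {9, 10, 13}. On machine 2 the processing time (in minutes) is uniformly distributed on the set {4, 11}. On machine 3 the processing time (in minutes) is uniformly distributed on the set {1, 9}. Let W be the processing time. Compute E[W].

107/15

E[W | machine 1] = (9+10+13)/3 = 32/3.
E[W | machine 2] = (4+11)/2 = 15/2.
E[W | machine 3] = (1+9)/2 = 5.
E[W] = (1/5)·(32/3) + (2/5)·(15/2) + (2/5)·(5) = 107/15.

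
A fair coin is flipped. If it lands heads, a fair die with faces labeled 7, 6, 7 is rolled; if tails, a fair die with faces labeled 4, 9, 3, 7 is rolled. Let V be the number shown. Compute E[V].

E[V | heads] = (7+6+7)/3 = 20/3.
E[V | tails] = (4+9+3+7)/4 = 23/4.
By the law of total expectation,
E[V] = (1/2)·(20/3) + (1/2)·(23/4) = 149/24.

149/24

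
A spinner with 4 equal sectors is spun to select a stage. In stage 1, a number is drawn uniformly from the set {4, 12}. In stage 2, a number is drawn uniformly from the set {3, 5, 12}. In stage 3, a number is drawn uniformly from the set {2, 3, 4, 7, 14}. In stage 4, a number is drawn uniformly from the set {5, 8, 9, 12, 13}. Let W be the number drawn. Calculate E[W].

E[W | stage 1] = (4+12)/2 = 8.
E[W | stage 2] = (3+5+12)/3 = 20/3.
E[W | stage 3] = (2+3+4+7+14)/5 = 6.
E[W | stage 4] = (5+8+9+12+13)/5 = 47/5.
By the law of total expectation,
E[W] = (1/4)·(8) + (1/4)·(20/3) + (1/4)·(6) + (1/4)·(47/5) = 451/60.

451/60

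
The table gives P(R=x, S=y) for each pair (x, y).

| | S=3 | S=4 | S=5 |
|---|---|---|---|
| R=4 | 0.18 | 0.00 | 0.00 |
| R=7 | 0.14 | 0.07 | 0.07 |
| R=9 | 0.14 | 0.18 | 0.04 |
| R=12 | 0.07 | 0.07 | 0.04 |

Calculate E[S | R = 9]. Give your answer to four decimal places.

P(R = 9) = 0.36.
Σ S·P over the event = 3·(0.14) + 4·(0.18) + 5·(0.04) = 1.34.
E[S | R = 9] = (1.34) / (0.36) = 3.7222.

3.7222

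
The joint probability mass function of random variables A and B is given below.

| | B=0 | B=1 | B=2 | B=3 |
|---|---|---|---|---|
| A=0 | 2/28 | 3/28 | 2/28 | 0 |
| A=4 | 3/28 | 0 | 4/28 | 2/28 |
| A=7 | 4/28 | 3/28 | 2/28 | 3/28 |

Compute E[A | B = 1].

P(B = 1) = 3/14.
Σ A·P over the event = 0·(3/28) + 7·(3/28) = 3/4.
E[A | B = 1] = (3/4) / (3/14) = 7/2.

7/2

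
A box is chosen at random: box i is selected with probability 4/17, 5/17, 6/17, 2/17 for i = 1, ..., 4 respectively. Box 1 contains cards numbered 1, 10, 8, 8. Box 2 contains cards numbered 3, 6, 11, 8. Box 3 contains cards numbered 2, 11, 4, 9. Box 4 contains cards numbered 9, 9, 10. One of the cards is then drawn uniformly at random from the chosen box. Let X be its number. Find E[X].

359/51

E[X | box 1] = (1+10+8+8)/4 = 27/4.
E[X | box 2] = (3+6+11+8)/4 = 7.
E[X | box 3] = (2+11+4+9)/4 = 13/2.
E[X | box 4] = (9+9+10)/3 = 28/3.
By the law of total expectation,
E[X] = (4/17)·(27/4) + (5/17)·(7) + (6/17)·(13/2) + (2/17)·(28/3) = 359/51.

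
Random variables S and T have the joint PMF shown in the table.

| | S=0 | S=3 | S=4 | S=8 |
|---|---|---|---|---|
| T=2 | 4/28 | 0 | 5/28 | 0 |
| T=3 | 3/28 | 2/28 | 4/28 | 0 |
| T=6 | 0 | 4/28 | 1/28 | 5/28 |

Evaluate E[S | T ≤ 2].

P(T ≤ 2) = 9/28.
Summing S·P(S=x,T=y) over the conditioning event gives 5/7.
E[S | T ≤ 2] = (5/7) / (9/28) = 20/9.

20/9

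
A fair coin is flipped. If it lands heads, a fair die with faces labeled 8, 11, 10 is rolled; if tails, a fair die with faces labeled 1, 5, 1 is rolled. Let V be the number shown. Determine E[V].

E[V | heads] = (8+11+10)/3 = 29/3.
E[V | tails] = (1+5+1)/3 = 7/3.
By the law of total expectation,
E[V] = (1/2)·(29/3) + (1/2)·(7/3) = 6.

6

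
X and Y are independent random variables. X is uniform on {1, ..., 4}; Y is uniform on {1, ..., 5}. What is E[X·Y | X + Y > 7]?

17

P(X + Y > 7) = 3/20.
Summing XY·P(x,y) over outcomes with X + Y > 7 gives 51/20.
E[X·Y | X + Y > 7] = (51/20) / (3/20) = 17.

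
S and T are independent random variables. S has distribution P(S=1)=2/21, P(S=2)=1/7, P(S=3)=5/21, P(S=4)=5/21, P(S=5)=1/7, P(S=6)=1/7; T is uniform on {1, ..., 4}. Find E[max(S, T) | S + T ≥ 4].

P(S + T ≥ 4) = 11/12.
Summing max(S,T)·P(x,y) over outcomes with S + T ≥ 4 gives 53/14.
E[max(S, T) | S + T ≥ 4] = (53/14) / (11/12) = 318/77.

318/77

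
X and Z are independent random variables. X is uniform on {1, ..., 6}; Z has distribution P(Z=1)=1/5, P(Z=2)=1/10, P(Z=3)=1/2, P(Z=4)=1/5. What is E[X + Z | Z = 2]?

P(Z = 2) = 1/10.
Summing (X+Z)·P(x,y) over outcomes with Z = 2 gives 11/20.
E[X + Z | Z = 2] = (11/20) / (1/10) = 11/2.

11/2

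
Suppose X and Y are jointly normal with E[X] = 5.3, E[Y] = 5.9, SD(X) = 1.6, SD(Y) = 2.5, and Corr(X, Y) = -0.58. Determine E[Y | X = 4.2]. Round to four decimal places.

6.8969

E[Y | X=x] = μ_Y + ρ(σ_Y/σ_X)(x − μ_X) for jointly normal variables.
E[Y | X=4.2] = 5.9 + (-0.58)·(2.5/1.6)·(4.2 − (5.3)) = 5.9 + (-0.90625)·(-1.1) = 6.8969.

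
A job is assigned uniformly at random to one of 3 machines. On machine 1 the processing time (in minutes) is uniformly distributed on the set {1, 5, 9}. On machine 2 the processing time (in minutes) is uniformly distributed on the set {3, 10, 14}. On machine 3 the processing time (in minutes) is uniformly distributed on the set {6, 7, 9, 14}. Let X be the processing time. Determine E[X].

E[X | machine 1] = (1+5+9)/3 = 5.
E[X | machine 2] = (3+10+14)/3 = 9.
E[X | machine 3] = (6+7+9+14)/4 = 9.
E[X] = (1/3)·(5) + (1/3)·(9) + (1/3)·(9) = 23/3.

23/3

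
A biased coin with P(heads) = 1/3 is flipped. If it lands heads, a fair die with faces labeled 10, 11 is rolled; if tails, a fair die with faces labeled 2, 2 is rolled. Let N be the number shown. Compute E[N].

E[N | heads] = (10+11)/2 = 21/2.
E[N | tails] = (2+2)/2 = 2.
By the law of total expectation,
E[N] = (1/3)·(21/2) + (2/3)·(2) = 29/6.

29/6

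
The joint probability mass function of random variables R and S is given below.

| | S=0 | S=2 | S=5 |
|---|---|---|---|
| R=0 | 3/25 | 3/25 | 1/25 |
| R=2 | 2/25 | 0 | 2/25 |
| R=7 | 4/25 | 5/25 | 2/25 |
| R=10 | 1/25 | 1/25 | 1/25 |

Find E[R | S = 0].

21/5

P(S = 0) = 2/5.
Summing R·P(R=x,S=y) over the conditioning event gives 42/25.
E[R | S = 0] = (42/25) / (2/5) = 21/5.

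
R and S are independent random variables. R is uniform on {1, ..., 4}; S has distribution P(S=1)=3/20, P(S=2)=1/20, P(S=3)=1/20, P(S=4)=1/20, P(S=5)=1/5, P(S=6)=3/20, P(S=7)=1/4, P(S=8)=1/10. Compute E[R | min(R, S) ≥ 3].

7/2

P(min(R, S) ≥ 3) = 2/5.
Summing R·P(x,y) over outcomes with min(R, S) ≥ 3 gives 7/5.
E[R | min(R, S) ≥ 3] = (7/5) / (2/5) = 7/2.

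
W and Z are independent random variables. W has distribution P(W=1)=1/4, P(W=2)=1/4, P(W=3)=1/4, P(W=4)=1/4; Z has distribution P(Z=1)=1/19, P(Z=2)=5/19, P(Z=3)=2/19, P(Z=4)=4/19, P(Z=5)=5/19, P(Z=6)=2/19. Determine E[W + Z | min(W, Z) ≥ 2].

P(min(W, Z) ≥ 2) = 27/38.
Summing (W+Z)·P(x,y) over outcomes with min(W, Z) ≥ 2 gives 369/76.
E[W + Z | min(W, Z) ≥ 2] = (369/76) / (27/38) = 41/6.

41/6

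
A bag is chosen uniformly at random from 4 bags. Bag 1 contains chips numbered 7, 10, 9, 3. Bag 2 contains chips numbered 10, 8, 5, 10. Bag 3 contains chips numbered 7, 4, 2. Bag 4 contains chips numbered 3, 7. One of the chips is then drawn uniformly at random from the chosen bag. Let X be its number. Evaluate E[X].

E[X | bag 1] = (7+10+9+3)/4 = 29/4.
E[X | bag 2] = (10+8+5+10)/4 = 33/4.
E[X | bag 3] = (7+4+2)/3 = 13/3.
E[X | bag 4] = (3+7)/2 = 5.
By the law of total expectation,
E[X] = (1/4)·(29/4) + (1/4)·(33/4) + (1/4)·(13/3) + (1/4)·(5) = 149/24.

149/24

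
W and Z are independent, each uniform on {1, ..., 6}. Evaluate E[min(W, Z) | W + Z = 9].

Outcomes with W + Z = 9: (3,6), (4,5), (5,4), (6,3), each with probability 1/36.
E[min(W, Z) | W + Z = 9] = (3 + 4 + 4 + 3) / 4 = 7/2.

7/2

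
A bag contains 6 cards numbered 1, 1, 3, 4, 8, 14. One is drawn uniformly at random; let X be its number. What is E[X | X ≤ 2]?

P(X ≤ 2) = 1/3.
Σ over the event: 1·1/3 = 1/3.
E[X | X ≤ 2] = (1/3) / (1/3) = 1.

1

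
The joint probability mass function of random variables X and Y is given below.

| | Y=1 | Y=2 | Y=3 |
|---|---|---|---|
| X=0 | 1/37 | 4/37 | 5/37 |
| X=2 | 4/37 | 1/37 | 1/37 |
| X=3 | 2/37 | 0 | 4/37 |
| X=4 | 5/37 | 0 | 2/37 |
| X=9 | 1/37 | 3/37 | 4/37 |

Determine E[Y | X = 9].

19/8

P(X = 9) = 8/37.
Σ Y·P over the event = 1·(1/37) + 2·(3/37) + 3·(4/37) = 19/37.
E[Y | X = 9] = (19/37) / (8/37) = 19/8.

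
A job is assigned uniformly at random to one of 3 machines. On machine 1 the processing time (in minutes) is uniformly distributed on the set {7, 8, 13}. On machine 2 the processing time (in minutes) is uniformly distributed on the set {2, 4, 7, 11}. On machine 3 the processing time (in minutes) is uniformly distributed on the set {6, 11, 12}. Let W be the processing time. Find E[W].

25/3

E[W | machine 1] = (7+8+13)/3 = 28/3.
E[W | machine 2] = (2+4+7+11)/4 = 6.
E[W | machine 3] = (6+11+12)/3 = 29/3.
E[W] = (1/3)·(28/3) + (1/3)·(6) + (1/3)·(29/3) = 25/3.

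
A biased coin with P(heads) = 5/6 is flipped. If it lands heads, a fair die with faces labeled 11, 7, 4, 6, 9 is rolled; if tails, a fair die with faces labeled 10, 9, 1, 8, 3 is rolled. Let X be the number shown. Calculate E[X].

E[X | heads] = (11+7+4+6+9)/5 = 37/5.
E[X | tails] = (10+9+1+8+3)/5 = 31/5.
By the law of total expectation,
E[X] = (5/6)·(37/5) + (1/6)·(31/5) = 36/5.

36/5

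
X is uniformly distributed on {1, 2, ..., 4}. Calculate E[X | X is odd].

Given X is odd, X is equally likely to be any of {1, 3}.
E[X | X is odd] = (1 + 3) / 2 = 2.

2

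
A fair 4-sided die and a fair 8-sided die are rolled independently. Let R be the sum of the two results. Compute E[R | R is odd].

P(R is odd) = 1/2.
Σ over the event: 3·1/16 + 5·1/8 + 7·1/8 + 9·1/8 + 11·1/16 = 7/2.
E[R | R is odd] = (7/2) / (1/2) = 7.

7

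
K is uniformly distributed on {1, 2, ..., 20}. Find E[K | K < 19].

P(K < 19) = 9/10.
E[K | K < 19] = (171/20) / (9/10) = 19/2.

19/2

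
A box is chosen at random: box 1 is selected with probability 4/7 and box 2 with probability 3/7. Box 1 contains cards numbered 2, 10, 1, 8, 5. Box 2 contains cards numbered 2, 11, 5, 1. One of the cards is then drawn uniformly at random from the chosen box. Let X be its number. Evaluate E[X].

701/140

E[X | box 1] = (2+10+1+8+5)/5 = 26/5.
E[X | box 2] = (2+11+5+1)/4 = 19/4.
E[X] = (4/7)·(26/5) + (3/7)·(19/4) = 701/140.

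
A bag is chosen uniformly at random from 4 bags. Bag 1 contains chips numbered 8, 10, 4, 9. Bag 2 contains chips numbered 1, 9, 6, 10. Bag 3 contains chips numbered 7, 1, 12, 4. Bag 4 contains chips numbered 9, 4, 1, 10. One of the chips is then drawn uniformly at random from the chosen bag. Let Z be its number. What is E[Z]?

105/16

E[Z | bag 1] = (8+10+4+9)/4 = 31/4.
E[Z | bag 2] = (1+9+6+10)/4 = 13/2.
E[Z | bag 3] = (7+1+12+4)/4 = 6.
E[Z | bag 4] = (9+4+1+10)/4 = 6.
By the law of total expectation,
E[Z] = (1/4)·(31/4) + (1/4)·(13/2) + (1/4)·(6) + (1/4)·(6) = 105/16.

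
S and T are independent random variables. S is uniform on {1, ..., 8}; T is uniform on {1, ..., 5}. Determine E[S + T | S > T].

P(S > T) = 5/8.
Summing (S+T)·P(x,y) over outcomes with S > T gives 21/4.
E[S + T | S > T] = (21/4) / (5/8) = 42/5.

42/5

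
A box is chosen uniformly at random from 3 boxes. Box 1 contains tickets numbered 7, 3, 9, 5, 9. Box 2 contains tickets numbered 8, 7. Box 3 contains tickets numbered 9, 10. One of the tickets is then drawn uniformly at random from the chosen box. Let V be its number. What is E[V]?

E[V | box 1] = (7+3+9+5+9)/5 = 33/5.
E[V | box 2] = (8+7)/2 = 15/2.
E[V | box 3] = (9+10)/2 = 19/2.
By the law of total expectation,
E[V] = (1/3)·(33/5) + (1/3)·(15/2) + (1/3)·(19/2) = 118/15.

118/15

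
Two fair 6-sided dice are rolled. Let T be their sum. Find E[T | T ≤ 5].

4

P(T ≤ 5) = 5/18.
Σ over the event: 2·1/36 + 3·1/18 + 4·1/12 + 5·1/9 = 10/9.
E[T | T ≤ 5] = (10/9) / (5/18) = 4.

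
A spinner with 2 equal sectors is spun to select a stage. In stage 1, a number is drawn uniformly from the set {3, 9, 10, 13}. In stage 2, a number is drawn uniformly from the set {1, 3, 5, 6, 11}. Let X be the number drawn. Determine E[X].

279/40

E[X | stage 1] = (3+9+10+13)/4 = 35/4.
E[X | stage 2] = (1+3+5+6+11)/5 = 26/5.
By the law of total expectation,
E[X] = (1/2)·(35/4) + (1/2)·(26/5) = 279/40.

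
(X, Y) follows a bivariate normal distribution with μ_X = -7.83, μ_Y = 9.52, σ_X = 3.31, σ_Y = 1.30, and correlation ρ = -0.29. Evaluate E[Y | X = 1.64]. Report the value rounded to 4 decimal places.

For a bivariate normal, E[Y | X=x] = μ_Y + ρ·(σ_Y/σ_X)·(x − μ_X).
E[Y | X=1.64] = 9.52 + (-0.29)·(1.30/3.31)·(1.64 − (-7.83)) = 9.52 + (-0.1139)·(9.47) = 8.4414.

8.4414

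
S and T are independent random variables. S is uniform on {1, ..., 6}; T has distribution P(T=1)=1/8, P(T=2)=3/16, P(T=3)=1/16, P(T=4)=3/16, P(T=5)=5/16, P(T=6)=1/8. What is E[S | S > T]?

P(S > T) = 3/8.
Summing S·P(x,y) over outcomes with S > T gives 43/24.
E[S | S > T] = (43/24) / (3/8) = 43/9.

43/9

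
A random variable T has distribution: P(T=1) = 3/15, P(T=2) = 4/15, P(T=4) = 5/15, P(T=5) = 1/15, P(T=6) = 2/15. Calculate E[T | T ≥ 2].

15/4

P(T ≥ 2) = 4/5.
Σ over the event: 2·4/15 + 4·1/3 + 5·1/15 + 6·2/15 = 3.
E[T | T ≥ 2] = (3) / (4/5) = 15/4.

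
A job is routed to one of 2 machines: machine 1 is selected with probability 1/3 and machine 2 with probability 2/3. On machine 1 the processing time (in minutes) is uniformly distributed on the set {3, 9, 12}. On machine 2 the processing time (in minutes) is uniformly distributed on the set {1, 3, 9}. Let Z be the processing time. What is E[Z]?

E[Z | machine 1] = (3+9+12)/3 = 8.
E[Z | machine 2] = (1+3+9)/3 = 13/3.
E[Z] = (1/3)·(8) + (2/3)·(13/3) = 50/9.

50/9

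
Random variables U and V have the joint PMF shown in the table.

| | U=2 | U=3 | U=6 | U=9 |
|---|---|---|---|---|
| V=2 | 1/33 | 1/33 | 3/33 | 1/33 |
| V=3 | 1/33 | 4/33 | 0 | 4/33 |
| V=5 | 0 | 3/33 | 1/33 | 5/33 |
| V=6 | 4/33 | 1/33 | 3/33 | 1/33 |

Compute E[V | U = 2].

P(U = 2) = 2/11.
Σ V·P over the event = 2·(1/33) + 3·(1/33) + 6·(4/33) = 29/33.
E[V | U = 2] = (29/33) / (2/11) = 29/6.

29/6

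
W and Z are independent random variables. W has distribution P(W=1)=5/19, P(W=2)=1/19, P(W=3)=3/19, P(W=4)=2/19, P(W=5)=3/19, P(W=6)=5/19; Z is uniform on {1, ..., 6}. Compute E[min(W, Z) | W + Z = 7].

33/19

P(W + Z = 7) = 1/6.
Summing min(W,Z)·P(x,y) over outcomes with W + Z = 7 gives 11/38.
E[min(W, Z) | W + Z = 7] = (11/38) / (1/6) = 33/19.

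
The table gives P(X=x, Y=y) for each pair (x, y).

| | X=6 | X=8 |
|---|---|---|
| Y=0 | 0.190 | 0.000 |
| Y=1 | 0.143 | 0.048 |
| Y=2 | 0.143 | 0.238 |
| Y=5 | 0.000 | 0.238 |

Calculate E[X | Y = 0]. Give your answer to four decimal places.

P(Y = 0) = 0.190.
Σ X·P over the event = 6·(0.190) = 1.140.
E[X | Y = 0] = (1.140) / (0.190) = 6.0000.

6.0000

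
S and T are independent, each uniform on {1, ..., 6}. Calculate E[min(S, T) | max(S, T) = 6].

36/11

P(max(S, T) = 6) = 11/36.
Summing min(S,T)·P(x,y) over outcomes with max(S, T) = 6 gives 1.
E[min(S, T) | max(S, T) = 6] = (1) / (11/36) = 36/11.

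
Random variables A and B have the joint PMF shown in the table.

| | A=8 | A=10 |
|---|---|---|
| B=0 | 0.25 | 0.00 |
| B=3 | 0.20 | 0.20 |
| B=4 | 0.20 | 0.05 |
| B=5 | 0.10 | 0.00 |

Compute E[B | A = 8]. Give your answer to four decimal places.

2.5333

P(A = 8) = 0.75.
Σ B·P over the event = 0·(0.25) + 3·(0.20) + 4·(0.20) + 5·(0.10) = 1.90.
E[B | A = 8] = (1.90) / (0.75) = 2.5333.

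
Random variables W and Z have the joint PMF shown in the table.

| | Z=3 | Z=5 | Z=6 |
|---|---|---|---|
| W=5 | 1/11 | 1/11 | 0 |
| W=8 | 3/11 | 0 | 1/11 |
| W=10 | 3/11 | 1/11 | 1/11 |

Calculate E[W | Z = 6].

9

P(Z = 6) = 2/11.
Σ W·P over the event = 8·(1/11) + 10·(1/11) = 18/11.
E[W | Z = 6] = (18/11) / (2/11) = 9.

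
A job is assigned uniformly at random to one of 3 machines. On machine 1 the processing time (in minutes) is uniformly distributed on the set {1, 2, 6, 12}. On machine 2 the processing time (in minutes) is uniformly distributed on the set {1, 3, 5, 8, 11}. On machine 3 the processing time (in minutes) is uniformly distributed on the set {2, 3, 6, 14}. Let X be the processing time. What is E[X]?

E[X | machine 1] = (1+2+6+12)/4 = 21/4.
E[X | machine 2] = (1+3+5+8+11)/5 = 28/5.
E[X | machine 3] = (2+3+6+14)/4 = 25/4.
E[X] = (1/3)·(21/4) + (1/3)·(28/5) + (1/3)·(25/4) = 57/10.

57/10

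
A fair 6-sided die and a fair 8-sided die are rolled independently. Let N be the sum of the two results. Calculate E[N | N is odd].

P(N is odd) = 1/2.
Σ over the event: 3·1/24 + 5·1/12 + 7·1/8 + 9·1/8 + 11·1/12 + 13·1/24 = 4.
E[N | N is odd] = (4) / (1/2) = 8.

8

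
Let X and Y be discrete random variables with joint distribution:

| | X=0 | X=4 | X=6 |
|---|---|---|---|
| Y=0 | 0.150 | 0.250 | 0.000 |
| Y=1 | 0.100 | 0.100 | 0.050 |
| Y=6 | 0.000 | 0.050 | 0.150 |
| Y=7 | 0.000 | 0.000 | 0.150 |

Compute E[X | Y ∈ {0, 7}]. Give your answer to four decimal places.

3.4545

P(Y ∈ {0, 7}) = 0.550.
Summing X·P(X=x,Y=y) over the conditioning event gives 1.900.
E[X | Y ∈ {0, 7}] = (1.900) / (0.550) = 3.4545.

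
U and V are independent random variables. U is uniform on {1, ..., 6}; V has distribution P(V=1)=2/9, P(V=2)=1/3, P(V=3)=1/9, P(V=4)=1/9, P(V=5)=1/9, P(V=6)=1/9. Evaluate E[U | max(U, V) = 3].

P(max(U, V) = 3) = 4/27.
Summing U·P(x,y) over outcomes with max(U, V) = 3 gives 7/18.
E[U | max(U, V) = 3] = (7/18) / (4/27) = 21/8.

21/8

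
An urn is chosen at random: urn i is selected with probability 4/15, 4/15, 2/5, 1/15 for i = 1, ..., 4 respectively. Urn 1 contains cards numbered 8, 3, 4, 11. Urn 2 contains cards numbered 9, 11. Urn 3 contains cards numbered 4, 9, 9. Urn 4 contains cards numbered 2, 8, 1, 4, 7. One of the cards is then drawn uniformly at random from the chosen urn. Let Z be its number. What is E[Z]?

E[Z | urn 1] = (8+3+4+11)/4 = 13/2.
E[Z | urn 2] = (9+11)/2 = 10.
E[Z | urn 3] = (4+9+9)/3 = 22/3.
E[Z | urn 4] = (2+8+1+4+7)/5 = 22/5.
E[Z] = (4/15)·(13/2) + (4/15)·(10) + (2/5)·(22/3) + (1/15)·(22/5) = 572/75.

572/75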